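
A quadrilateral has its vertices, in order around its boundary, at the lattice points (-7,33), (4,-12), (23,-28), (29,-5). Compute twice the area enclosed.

Using the shoelace formula, 2A = |((-7)·(-12) − 4·33) + (4·(-28) − 23·(-12)) + (23·(-5) − 29·(-28)) + (29·33 − (-7)·(-5))| = 1735, so the area is 1735/2.

1735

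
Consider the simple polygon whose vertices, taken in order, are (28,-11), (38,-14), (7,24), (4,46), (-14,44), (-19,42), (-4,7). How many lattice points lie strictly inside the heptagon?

1101

The shoelace formula gives twice the area as |(28·(-14) − 38·(-11)) + (38·24 − 7·(-14)) + (7·46 − 4·24) + (4·44 − (-14)·46) + ((-14)·42 − (-19)·44) + ((-19)·7 − (-4)·42) + ((-4)·(-11) − 28·7)| = 2213, so the area is 2213/2.
Summing gcd(|Δx|,|Δy|) over the edges gives the boundary count: gcd(10,3) + gcd(31,38) + gcd(3,22) + gcd(18,2) + gcd(5,2) + gcd(15,35) + gcd(32,18) = 1+1+1+2+1+5+2 = 13.
By Pick's theorem A = I + B/2 − 1, so I = 2213/2 − 13/2 + 1 = 1101.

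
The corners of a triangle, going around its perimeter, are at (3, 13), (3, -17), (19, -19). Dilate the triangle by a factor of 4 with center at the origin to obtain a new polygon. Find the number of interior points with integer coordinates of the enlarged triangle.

Using the shoelace formula, 2A = |(3·(-17) − 3·13) + (3·(-19) − 19·(-17)) + (19·13 − 3·(-19))| = 480, so the area is 240.
The number of boundary lattice points is Σ gcd(|Δx|,|Δy|) = gcd(0,30) + gcd(16,2) + gcd(16,32) = 30+2+16 = 48.
Scaling by 4 multiplies the area by 4² = 16 (so the new area is 3840) and multiplies the boundary lattice-point count by 4, giving 192.
By Pick's theorem, the interior count of the dilated polygon is 3840 − 192/2 + 1 = 3745.

3745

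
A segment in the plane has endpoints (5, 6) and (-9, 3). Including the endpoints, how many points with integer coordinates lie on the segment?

2

The number of lattice points on a segment between lattice points is gcd(|Δx|,|Δy|) + 1 = gcd(14,3) + 1 = 1 + 1 = 2.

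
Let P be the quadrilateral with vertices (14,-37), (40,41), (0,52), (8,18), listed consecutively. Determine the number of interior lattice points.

Using the shoelace formula, 2A = |(14·41 − 40·(-37)) + (40·52 − 0·41) + (0·18 − 8·52) + (8·(-37) − 14·18)| = 3170, so the area is 1585.
Along each edge there are gcd(|Δx|,|Δy|)+1 lattice points, so counting each shared vertex once the boundary has gcd(26,78) + gcd(40,11) + gcd(8,34) + gcd(6,55) = 26+1+2+1 = 30.
Pick's theorem gives I = A − B/2 + 1 = 1585 − 30/2 + 1 = 1571.

1571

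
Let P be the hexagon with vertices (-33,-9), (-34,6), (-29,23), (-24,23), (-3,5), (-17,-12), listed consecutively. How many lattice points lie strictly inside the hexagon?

695

By the shoelace formula, twice the signed area is |((-33)·6 − (-34)·(-9)) + ((-34)·23 − (-29)·6) + ((-29)·23 − (-24)·23) + ((-24)·5 − (-3)·23) + ((-3)·(-12) − (-17)·5) + ((-17)·(-9) − (-33)·(-12))| = 1400, so the area is 700.
Summing gcd(|Δx|,|Δy|) over the edges gives the boundary count: gcd(1,15) + gcd(5,17) + gcd(5,0) + gcd(21,18) + gcd(14,17) + gcd(16,3) = 1+1+5+3+1+1 = 12.
Pick's theorem gives I = A − B/2 + 1 = 700 − 12/2 + 1 = 695.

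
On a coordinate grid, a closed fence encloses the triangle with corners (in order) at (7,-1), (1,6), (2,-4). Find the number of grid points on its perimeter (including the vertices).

The number of boundary lattice points is Σ gcd(|Δx|,|Δy|) = gcd(6,7) + gcd(1,10) + gcd(5,3) = 1+1+1 = 3.

3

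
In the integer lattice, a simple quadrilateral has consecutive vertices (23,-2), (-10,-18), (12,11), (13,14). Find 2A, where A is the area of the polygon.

The shoelace formula gives twice the area as |(23·(-18) − (-10)·(-2)) + ((-10)·11 − 12·(-18)) + (12·14 − 13·11) + (13·(-2) − 23·14)| = 651, so the area is 325.5.

651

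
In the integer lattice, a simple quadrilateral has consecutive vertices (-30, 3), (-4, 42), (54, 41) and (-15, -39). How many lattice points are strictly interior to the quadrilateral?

Using the shoelace formula, 2A = |[(-30)·42 − (-4)·3] + [(-4)·41 − 54·42] + [54·(-39) − (-15)·41] + [(-15)·3 − (-30)·(-39)]| = 6386, so the area is 3193.
The number of boundary lattice points is Σ gcd(|Δx|,|Δy|) = gcd(26,39) + gcd(58,1) + gcd(69,80) + gcd(15,42) = 13+1+1+3 = 18.
Pick's theorem gives I = A − B/2 + 1 = 3193 − 18/2 + 1 = 3185.

3185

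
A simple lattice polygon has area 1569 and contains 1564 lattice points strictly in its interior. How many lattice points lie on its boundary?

12

Pick's theorem gives A = I + B/2 − 1, so B = 2(A − I + 1) = 2(1569 − 1564 + 1) = 12.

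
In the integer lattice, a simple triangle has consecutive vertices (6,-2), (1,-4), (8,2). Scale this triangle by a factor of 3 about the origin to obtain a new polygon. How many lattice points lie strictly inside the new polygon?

The shoelace formula gives twice the area as |[6·(-4) − 1·(-2)] + [1·2 − 8·(-4)] + [8·(-2) − 6·2]| = 16, so the area is 8.
Along each edge there are gcd(|Δx|,|Δy|)+1 lattice points, so counting each shared vertex once the boundary has gcd(5,2) + gcd(7,6) + gcd(2,4) = 1+1+2 = 4.
Scaling by 3 multiplies the area by 3² = 9 (so the new area is 72) and multiplies the boundary lattice-point count by 3, giving 12.
By Pick's theorem, the interior count of the dilated polygon is 72 − 12/2 + 1 = 67.

67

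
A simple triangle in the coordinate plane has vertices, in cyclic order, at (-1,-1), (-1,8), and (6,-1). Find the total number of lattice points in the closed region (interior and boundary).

41

Using the shoelace formula, 2A = |[(-1)·8 − (-1)·(-1)] + [(-1)·(-1) − 6·8] + [6·(-1) − (-1)·(-1)]| = 63, so the area is 63/2.
Along each edge there are gcd(|Δx|,|Δy|)+1 lattice points, so counting each shared vertex once the boundary has gcd(0,9) + gcd(7,9) + gcd(7,0) = 9+1+7 = 17.
Pick's theorem gives I = A − B/2 + 1 = 63/2 − 17/2 + 1 = 24, so the closed region contains I + B = 24 + 17 = 41 lattice points.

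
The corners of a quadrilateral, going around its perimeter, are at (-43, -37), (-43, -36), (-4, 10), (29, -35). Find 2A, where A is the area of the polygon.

3345

The shoelace formula gives twice the area as |[(-43)·(-36) − (-43)·(-37)] + [(-43)·10 − (-4)·(-36)] + [(-4)·(-35) − 29·10] + [29·(-37) − (-43)·(-35)]| = 3345, so the area is 3345/2.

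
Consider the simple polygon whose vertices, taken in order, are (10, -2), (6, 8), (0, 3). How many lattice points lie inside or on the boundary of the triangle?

By the shoelace formula, twice the signed area is |[10·8 − 6·(-2)] + [6·3 − 0·8] + [0·(-2) − 10·3]| = 80, so the area is 40.
Along each edge there are gcd(|Δx|,|Δy|)+1 lattice points, so counting each shared vertex once the boundary has gcd(4,10) + gcd(6,5) + gcd(10,5) = 2+1+5 = 8.
Pick's theorem gives I = A − B/2 + 1 = 40 − 8/2 + 1 = 37, so the closed region contains I + B = 37 + 8 = 45 lattice points.

45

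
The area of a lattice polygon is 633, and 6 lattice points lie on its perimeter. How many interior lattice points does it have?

631

Pick's theorem A = I + B/2 − 1 rearranges to I = A − B/2 + 1 = 633 − 6/2 + 1 = 631.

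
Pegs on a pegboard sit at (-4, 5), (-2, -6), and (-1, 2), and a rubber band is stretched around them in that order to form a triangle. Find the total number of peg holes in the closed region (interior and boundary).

Using the shoelace formula, 2A = |((-4)·(-6) − (-2)·5) + ((-2)·2 − (-1)·(-6)) + ((-1)·5 − (-4)·2)| = 27, so the area is 13.5.
The number of boundary lattice points is Σ gcd(|Δx|,|Δy|) = gcd(2,11) + gcd(1,8) + gcd(3,3) = 1+1+3 = 5.
Pick's theorem gives I = A − B/2 + 1 = 13.5 − 5/2 + 1 = 12, so the closed region contains I + B = 12 + 5 = 17 lattice points.

17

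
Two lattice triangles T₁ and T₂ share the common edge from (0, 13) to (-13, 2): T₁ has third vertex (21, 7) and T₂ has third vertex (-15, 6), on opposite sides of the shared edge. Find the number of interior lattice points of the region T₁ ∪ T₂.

The union is the simple quadrilateral with vertices (0, 13), (21, 7), (-13, 2), (-15, 6) in order.
The shoelace formula gives twice the area as |(0·7 − 21·13) + (21·2 − (-13)·7) + ((-13)·6 − (-15)·2) + ((-15)·13 − 0·6)| = 383, so the area is 383/2.
The number of boundary lattice points is Σ gcd(|Δx|,|Δy|) = gcd(21,6) + gcd(34,5) + gcd(2,4) + gcd(15,7) = 3+1+2+1 = 7.
By Pick's theorem I = A − B/2 + 1 = 383/2 − 7/2 + 1 = 189.

189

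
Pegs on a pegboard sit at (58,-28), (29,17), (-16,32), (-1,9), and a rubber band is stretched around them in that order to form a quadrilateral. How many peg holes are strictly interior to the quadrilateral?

Using the shoelace formula, 2A = |[58·17 − 29·(-28)] + [29·32 − (-16)·17] + [(-16)·9 − (-1)·32] + [(-1)·(-28) − 58·9]| = 2392, so the area is 1196.
The number of boundary lattice points is Σ gcd(|Δx|,|Δy|) = gcd(29,45) + gcd(45,15) + gcd(15,23) + gcd(59,37) = 1+15+1+1 = 18.
By Pick's theorem A = I + B/2 − 1, so I = 1196 − 18/2 + 1 = 1188.

1188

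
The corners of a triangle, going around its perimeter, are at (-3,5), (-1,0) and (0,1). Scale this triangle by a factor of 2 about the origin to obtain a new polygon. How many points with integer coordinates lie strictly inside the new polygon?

The shoelace formula gives twice the area as |[(-3)·0 − (-1)·5] + [(-1)·1 − 0·0] + [0·5 − (-3)·1]| = 7, so the area is 7/2.
The number of boundary lattice points is Σ gcd(|Δx|,|Δy|) = gcd(2,5) + gcd(1,1) + gcd(3,4) = 1+1+1 = 3.
Scaling by 2 multiplies the area by 2² = 4 (so the new area is 14) and multiplies the boundary lattice-point count by 2, giving 6.
By Pick's theorem, the interior count of the dilated polygon is 14 − 6/2 + 1 = 12.

12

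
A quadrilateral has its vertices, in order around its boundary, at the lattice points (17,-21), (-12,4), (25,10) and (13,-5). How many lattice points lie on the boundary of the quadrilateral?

Summing gcd(|Δx|,|Δy|) over the edges gives the boundary count: gcd(29,25) + gcd(37,6) + gcd(12,15) + gcd(4,16) = 1+1+3+4 = 9.

9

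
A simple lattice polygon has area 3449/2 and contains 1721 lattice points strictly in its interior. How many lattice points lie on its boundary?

Pick's theorem gives A = I + B/2 − 1, so B = 2(A − I + 1) = 2(3449/2 − 1721 + 1) = 9.

9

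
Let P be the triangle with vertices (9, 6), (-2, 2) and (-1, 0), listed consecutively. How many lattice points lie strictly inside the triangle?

By the shoelace formula, twice the signed area is |(9·2 − (-2)·6) + ((-2)·0 − (-1)·2) + ((-1)·6 − 9·0)| = 26, so the area is 13.
Along each edge there are gcd(|Δx|,|Δy|)+1 lattice points, so counting each shared vertex once the boundary has gcd(11,4) + gcd(1,2) + gcd(10,6) = 1+1+2 = 4.
Pick's theorem gives I = A − B/2 + 1 = 13 − 4/2 + 1 = 12.

12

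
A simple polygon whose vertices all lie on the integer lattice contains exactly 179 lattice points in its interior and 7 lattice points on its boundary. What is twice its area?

363

Pick's theorem states A = I + B/2 − 1, so A = 179 + 7/2 − 1 = 363/2.
Hence 2A = 363.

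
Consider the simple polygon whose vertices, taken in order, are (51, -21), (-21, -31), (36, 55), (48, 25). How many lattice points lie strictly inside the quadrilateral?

3038

Using the shoelace formula, 2A = |[51·(-31) − (-21)·(-21)] + [(-21)·55 − 36·(-31)] + [36·25 − 48·55] + [48·(-21) − 51·25]| = 6084, so the area is 3042.
The number of boundary lattice points is Σ gcd(|Δx|,|Δy|) = gcd(72,10) + gcd(57,86) + gcd(12,30) + gcd(3,46) = 2+1+6+1 = 10.
Pick's theorem gives I = A − B/2 + 1 = 3042 − 10/2 + 1 = 3038.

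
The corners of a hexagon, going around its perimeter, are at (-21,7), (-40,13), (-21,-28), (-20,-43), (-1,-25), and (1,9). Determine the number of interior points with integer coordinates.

1203

By the shoelace formula, twice the signed area is |((-21)·13 − (-40)·7) + ((-40)·(-28) − (-21)·13) + ((-21)·(-43) − (-20)·(-28)) + ((-20)·(-25) − (-1)·(-43)) + ((-1)·9 − 1·(-25)) + (1·7 − (-21)·9)| = 2412, so the area is 1206.
Along each edge there are gcd(|Δx|,|Δy|)+1 lattice points, so counting each shared vertex once the boundary has gcd(19,6) + gcd(19,41) + gcd(1,15) + gcd(19,18) + gcd(2,34) + gcd(22,2) = 1+1+1+1+2+2 = 8.
Pick's theorem gives I = A − B/2 + 1 = 1206 − 8/2 + 1 = 1203.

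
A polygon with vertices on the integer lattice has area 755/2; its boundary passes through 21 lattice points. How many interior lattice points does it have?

368

From Pick's theorem, I = A − B/2 + 1 = 755/2 − 21/2 + 1 = 368.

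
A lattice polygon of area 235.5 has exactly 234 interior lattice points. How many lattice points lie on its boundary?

Pick's theorem gives A = I + B/2 − 1, so B = 2(A − I + 1) = 2(235.5 − 234 + 1) = 5.

5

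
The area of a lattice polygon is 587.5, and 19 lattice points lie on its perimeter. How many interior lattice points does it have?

579

Pick's theorem A = I + B/2 − 1 rearranges to I = A − B/2 + 1 = 587.5 − 19/2 + 1 = 579.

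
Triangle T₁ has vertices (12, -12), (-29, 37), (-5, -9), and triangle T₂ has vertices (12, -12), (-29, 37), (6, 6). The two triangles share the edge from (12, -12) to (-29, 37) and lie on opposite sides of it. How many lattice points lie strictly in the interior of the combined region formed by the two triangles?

573

The union is the simple quadrilateral with vertices (12, -12), (-5, -9), (-29, 37), (6, 6) in order.
Using the shoelace formula, 2A = |(12·(-9) − (-5)·(-12)) + ((-5)·37 − (-29)·(-9)) + ((-29)·6 − 6·37) + (6·(-12) − 12·6)| = 1154, so the area is 577.
Along each edge there are gcd(|Δx|,|Δy|)+1 lattice points, so counting each shared vertex once the boundary has gcd(17,3) + gcd(24,46) + gcd(35,31) + gcd(6,18) = 1+2+1+6 = 10.
By Pick's theorem I = A − B/2 + 1 = 577 − 10/2 + 1 = 573.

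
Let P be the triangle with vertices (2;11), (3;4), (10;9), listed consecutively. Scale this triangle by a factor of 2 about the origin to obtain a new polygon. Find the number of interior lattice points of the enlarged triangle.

105

The shoelace formula gives twice the area as |(2·4 − 3·11) + (3·9 − 10·4) + (10·11 − 2·9)| = 54, so the area is 27.
Along each edge there are gcd(|Δx|,|Δy|)+1 lattice points, so counting each shared vertex once the boundary has gcd(1,7) + gcd(7,5) + gcd(8,2) = 1+1+2 = 4.
Scaling by 2 multiplies the area by 2² = 4 (so the new area is 108) and multiplies the boundary lattice-point count by 2, giving 8.
By Pick's theorem, the interior count of the dilated polygon is 108 − 8/2 + 1 = 105.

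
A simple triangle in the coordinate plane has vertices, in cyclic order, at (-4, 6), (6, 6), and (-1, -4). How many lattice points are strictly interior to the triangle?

The shoelace formula gives twice the area as |((-4)·6 − 6·6) + (6·(-4) − (-1)·6) + ((-1)·6 − (-4)·(-4))| = 100, so the area is 50.
Summing gcd(|Δx|,|Δy|) over the edges gives the boundary count: gcd(10,0) + gcd(7,10) + gcd(3,10) = 10+1+1 = 12.
Pick's theorem gives I = A − B/2 + 1 = 50 − 12/2 + 1 = 45.

45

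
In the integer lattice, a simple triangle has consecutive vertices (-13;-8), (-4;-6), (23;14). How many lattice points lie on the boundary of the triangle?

The number of boundary lattice points is Σ gcd(|Δx|,|Δy|) = gcd(9,2) + gcd(27,20) + gcd(36,22) = 1+1+2 = 4.

4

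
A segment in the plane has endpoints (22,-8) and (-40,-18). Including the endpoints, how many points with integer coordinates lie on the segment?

3

The number of lattice points on a segment between lattice points is gcd(|Δx|,|Δy|) + 1 = gcd(62,10) + 1 = 2 + 1 = 3.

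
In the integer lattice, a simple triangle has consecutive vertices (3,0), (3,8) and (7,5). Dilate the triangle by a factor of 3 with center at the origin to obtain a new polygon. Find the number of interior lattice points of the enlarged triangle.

130

The shoelace formula gives twice the area as |[3·8 − 3·0] + [3·5 − 7·8] + [7·0 − 3·5]| = 32, so the area is 16.
Summing gcd(|Δx|,|Δy|) over the edges gives the boundary count: gcd(0,8) + gcd(4,3) + gcd(4,5) = 8+1+1 = 10.
Scaling by 3 multiplies the area by 3² = 9 (so the new area is 144) and multiplies the boundary lattice-point count by 3, giving 30.
By Pick's theorem, the interior count of the dilated polygon is 144 − 30/2 + 1 = 130.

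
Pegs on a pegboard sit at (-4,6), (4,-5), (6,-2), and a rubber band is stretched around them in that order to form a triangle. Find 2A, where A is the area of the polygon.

The shoelace formula gives twice the area as |((-4)·(-5) − 4·6) + (4·(-2) − 6·(-5)) + (6·6 − (-4)·(-2))| = 46, so the area is 23.

46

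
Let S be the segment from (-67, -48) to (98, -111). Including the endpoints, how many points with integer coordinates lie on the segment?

The number of lattice points on a segment between lattice points is gcd(|Δx|,|Δy|) + 1 = gcd(165,63) + 1 = 3 + 1 = 4.

4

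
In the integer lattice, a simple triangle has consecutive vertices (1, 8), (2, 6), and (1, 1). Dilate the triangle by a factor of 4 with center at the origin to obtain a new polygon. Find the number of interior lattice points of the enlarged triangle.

The shoelace formula gives twice the area as |[1·6 − 2·8] + [2·1 − 1·6] + [1·8 − 1·1]| = 7, so the area is 7/2.
The number of boundary lattice points is Σ gcd(|Δx|,|Δy|) = gcd(1,2) + gcd(1,5) + gcd(0,7) = 1+1+7 = 9.
Scaling by 4 multiplies the area by 4² = 16 (so the new area is 56) and multiplies the boundary lattice-point count by 4, giving 36.
By Pick's theorem, the interior count of the dilated polygon is 56 − 36/2 + 1 = 39.

39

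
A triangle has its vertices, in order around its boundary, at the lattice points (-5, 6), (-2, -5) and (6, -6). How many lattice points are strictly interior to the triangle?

By the shoelace formula, twice the signed area is |((-5)·(-5) − (-2)·6) + ((-2)·(-6) − 6·(-5)) + (6·6 − (-5)·(-6))| = 85, so the area is 85/2.
The number of boundary lattice points is Σ gcd(|Δx|,|Δy|) = gcd(3,11) + gcd(8,1) + gcd(11,12) = 1+1+1 = 3.
Pick's theorem gives I = A − B/2 + 1 = 85/2 − 3/2 + 1 = 42.

42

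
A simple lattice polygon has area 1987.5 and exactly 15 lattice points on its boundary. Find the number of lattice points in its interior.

Pick's theorem A = I + B/2 − 1 rearranges to I = A − B/2 + 1 = 1987.5 − 15/2 + 1 = 1981.

1981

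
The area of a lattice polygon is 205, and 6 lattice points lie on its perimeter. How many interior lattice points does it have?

203

Pick's theorem A = I + B/2 − 1 rearranges to I = A − B/2 + 1 = 205 − 6/2 + 1 = 203.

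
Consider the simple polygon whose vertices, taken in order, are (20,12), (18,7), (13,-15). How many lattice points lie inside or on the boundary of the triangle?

12

Using the shoelace formula, 2A = |(20·7 − 18·12) + (18·(-15) − 13·7) + (13·12 − 20·(-15))| = 19, so the area is 9.5.
Summing gcd(|Δx|,|Δy|) over the edges gives the boundary count: gcd(2,5) + gcd(5,22) + gcd(7,27) = 1+1+1 = 3.
Pick's theorem gives I = A − B/2 + 1 = 9.5 − 3/2 + 1 = 9, so the closed region contains I + B = 9 + 3 = 12 lattice points.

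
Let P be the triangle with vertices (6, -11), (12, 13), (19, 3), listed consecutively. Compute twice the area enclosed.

The shoelace formula gives twice the area as |[6·13 − 12·(-11)] + [12·3 − 19·13] + [19·(-11) − 6·3]| = 228, so the area is 114.

228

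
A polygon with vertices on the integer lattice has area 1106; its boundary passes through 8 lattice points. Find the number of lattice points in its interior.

1103

Pick's theorem A = I + B/2 − 1 rearranges to I = A − B/2 + 1 = 1106 − 8/2 + 1 = 1103.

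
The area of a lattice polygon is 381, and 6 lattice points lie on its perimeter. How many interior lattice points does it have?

379

Pick's theorem A = I + B/2 − 1 rearranges to I = A − B/2 + 1 = 381 − 6/2 + 1 = 379.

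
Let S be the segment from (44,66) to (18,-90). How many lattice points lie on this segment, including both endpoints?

The number of lattice points on a segment between lattice points is gcd(|Δx|,|Δy|) + 1 = gcd(26,156) + 1 = 26 + 1 = 27.

27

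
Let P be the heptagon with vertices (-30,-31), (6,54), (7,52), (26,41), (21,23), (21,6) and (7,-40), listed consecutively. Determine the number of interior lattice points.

2731

By the shoelace formula, twice the signed area is |((-30)·54 − 6·(-31)) + (6·52 − 7·54) + (7·41 − 26·52) + (26·23 − 21·41) + (21·6 − 21·23) + (21·(-40) − 7·6) + (7·(-31) − (-30)·(-40))| = 5484, so the area is 2742.
Summing gcd(|Δx|,|Δy|) over the edges gives the boundary count: gcd(36,85) + gcd(1,2) + gcd(19,11) + gcd(5,18) + gcd(0,17) + gcd(14,46) + gcd(37,9) = 1+1+1+1+17+2+1 = 24.
By Pick's theorem A = I + B/2 − 1, so I = 2742 − 24/2 + 1 = 2731.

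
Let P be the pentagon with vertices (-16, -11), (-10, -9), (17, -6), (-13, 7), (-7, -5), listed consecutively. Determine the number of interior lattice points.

By the shoelace formula, twice the signed area is |[(-16)·(-9) − (-10)·(-11)] + [(-10)·(-6) − 17·(-9)] + [17·7 − (-13)·(-6)] + [(-13)·(-5) − (-7)·7] + [(-7)·(-11) − (-16)·(-5)]| = 399, so the area is 199.5.
The number of boundary lattice points is Σ gcd(|Δx|,|Δy|) = gcd(6,2) + gcd(27,3) + gcd(30,13) + gcd(6,12) + gcd(9,6) = 2+3+1+6+3 = 15.
Pick's theorem gives I = A − B/2 + 1 = 199.5 − 15/2 + 1 = 193.

193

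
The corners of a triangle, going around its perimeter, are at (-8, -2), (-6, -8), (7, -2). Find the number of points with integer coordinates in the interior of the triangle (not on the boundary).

37

By the shoelace formula, twice the signed area is |[(-8)·(-8) − (-6)·(-2)] + [(-6)·(-2) − 7·(-8)] + [7·(-2) − (-8)·(-2)]| = 90, so the area is 45.
Along each edge there are gcd(|Δx|,|Δy|)+1 lattice points, so counting each shared vertex once the boundary has gcd(2,6) + gcd(13,6) + gcd(15,0) = 2+1+15 = 18.
By Pick's theorem A = I + B/2 − 1, so I = 45 − 18/2 + 1 = 37.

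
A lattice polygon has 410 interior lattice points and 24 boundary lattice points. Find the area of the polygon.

421

By Pick's theorem, A = I + B/2 − 1 = 410 + 24/2 − 1 = 421.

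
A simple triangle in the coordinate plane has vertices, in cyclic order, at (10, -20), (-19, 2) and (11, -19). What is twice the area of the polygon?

By the shoelace formula, twice the signed area is |(10·2 − (-19)·(-20)) + ((-19)·(-19) − 11·2) + (11·(-20) − 10·(-19))| = 51, so the area is 25.5.

51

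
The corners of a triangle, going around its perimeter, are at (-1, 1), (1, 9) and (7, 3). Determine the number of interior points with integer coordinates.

26

By the shoelace formula, twice the signed area is |((-1)·9 − 1·1) + (1·3 − 7·9) + (7·1 − (-1)·3)| = 60, so the area is 30.
Summing gcd(|Δx|,|Δy|) over the edges gives the boundary count: gcd(2,8) + gcd(6,6) + gcd(8,2) = 2+6+2 = 10.
Pick's theorem gives I = A − B/2 + 1 = 30 − 10/2 + 1 = 26.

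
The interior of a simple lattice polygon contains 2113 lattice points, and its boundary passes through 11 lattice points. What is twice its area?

4235

By Pick's theorem, A = I + B/2 − 1 = 2113 + 11/2 − 1 = 4235/2.
Hence 2A = 4235.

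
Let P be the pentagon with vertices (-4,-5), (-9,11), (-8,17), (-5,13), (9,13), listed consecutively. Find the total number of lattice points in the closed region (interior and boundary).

The shoelace formula gives twice the area as |[(-4)·11 − (-9)·(-5)] + [(-9)·17 − (-8)·11] + [(-8)·13 − (-5)·17] + [(-5)·13 − 9·13] + [9·(-5) − (-4)·13]| = 348, so the area is 174.
Along each edge there are gcd(|Δx|,|Δy|)+1 lattice points, so counting each shared vertex once the boundary has gcd(5,16) + gcd(1,6) + gcd(3,4) + gcd(14,0) + gcd(13,18) = 1+1+1+14+1 = 18.
Pick's theorem gives I = A − B/2 + 1 = 174 − 18/2 + 1 = 166, so the closed region contains I + B = 166 + 18 = 184 lattice points.

184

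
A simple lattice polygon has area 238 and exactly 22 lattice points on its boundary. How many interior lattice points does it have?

Pick's theorem A = I + B/2 − 1 rearranges to I = A − B/2 + 1 = 238 − 22/2 + 1 = 228.

228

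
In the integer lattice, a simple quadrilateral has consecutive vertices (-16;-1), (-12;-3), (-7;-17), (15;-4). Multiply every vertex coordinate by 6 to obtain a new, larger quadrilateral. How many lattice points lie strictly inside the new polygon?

The shoelace formula gives twice the area as |[(-16)·(-3) − (-12)·(-1)] + [(-12)·(-17) − (-7)·(-3)] + [(-7)·(-4) − 15·(-17)] + [15·(-1) − (-16)·(-4)]| = 423, so the area is 423/2.
Along each edge there are gcd(|Δx|,|Δy|)+1 lattice points, so counting each shared vertex once the boundary has gcd(4,2) + gcd(5,14) + gcd(22,13) + gcd(31,3) = 2+1+1+1 = 5.
Scaling by 6 multiplies the area by 6² = 36 (so the new area is 7614) and multiplies the boundary lattice-point count by 6, giving 30.
By Pick's theorem, the interior count of the dilated polygon is 7614 − 30/2 + 1 = 7600.

7600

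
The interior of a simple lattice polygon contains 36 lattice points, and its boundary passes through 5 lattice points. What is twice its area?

By Pick's theorem, A = I + B/2 − 1 = 36 + 5/2 − 1 = 75/2.
Hence 2A = 75.

75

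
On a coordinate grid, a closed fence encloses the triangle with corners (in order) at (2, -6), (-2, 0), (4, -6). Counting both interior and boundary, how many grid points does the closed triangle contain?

Using the shoelace formula, 2A = |(2·0 − (-2)·(-6)) + ((-2)·(-6) − 4·0) + (4·(-6) − 2·(-6))| = 12, so the area is 6.
Along each edge there are gcd(|Δx|,|Δy|)+1 lattice points, so counting each shared vertex once the boundary has gcd(4,6) + gcd(6,6) + gcd(2,0) = 2+6+2 = 10.
Pick's theorem gives I = A − B/2 + 1 = 6 − 10/2 + 1 = 2, so the closed region contains I + B = 2 + 10 = 12 lattice points.

12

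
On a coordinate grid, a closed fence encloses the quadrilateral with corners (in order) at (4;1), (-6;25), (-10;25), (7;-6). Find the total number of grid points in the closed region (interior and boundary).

66

Using the shoelace formula, 2A = |[4·25 − (-6)·1] + [(-6)·25 − (-10)·25] + [(-10)·(-6) − 7·25] + [7·1 − 4·(-6)]| = 122, so the area is 61.
The number of boundary lattice points is Σ gcd(|Δx|,|Δy|) = gcd(10,24) + gcd(4,0) + gcd(17,31) + gcd(3,7) = 2+4+1+1 = 8.
Pick's theorem gives I = A − B/2 + 1 = 61 − 8/2 + 1 = 58, so the closed region contains I + B = 58 + 8 = 66 lattice points.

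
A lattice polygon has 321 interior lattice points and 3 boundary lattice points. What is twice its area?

By Pick's theorem, A = I + B/2 − 1 = 321 + 3/2 − 1 = 643/2.
Hence 2A = 643.

643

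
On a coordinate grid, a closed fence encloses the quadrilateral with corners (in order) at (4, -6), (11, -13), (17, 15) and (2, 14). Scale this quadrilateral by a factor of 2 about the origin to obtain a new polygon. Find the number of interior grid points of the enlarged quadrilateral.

1069

Using the shoelace formula, 2A = |[4·(-13) − 11·(-6)] + [11·15 − 17·(-13)] + [17·14 − 2·15] + [2·(-6) − 4·14]| = 540, so the area is 270.
The number of boundary lattice points is Σ gcd(|Δx|,|Δy|) = gcd(7,7) + gcd(6,28) + gcd(15,1) + gcd(2,20) = 7+2+1+2 = 12.
Scaling by 2 multiplies the area by 2² = 4 (so the new area is 1080) and multiplies the boundary lattice-point count by 2, giving 24.
By Pick's theorem, the interior count of the dilated polygon is 1080 − 24/2 + 1 = 1069.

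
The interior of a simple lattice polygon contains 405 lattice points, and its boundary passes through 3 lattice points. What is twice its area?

811

By Pick's theorem, A = I + B/2 − 1 = 405 + 3/2 − 1 = 811/2.
Hence 2A = 811.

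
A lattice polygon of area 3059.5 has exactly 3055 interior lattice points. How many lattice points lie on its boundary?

11

Pick's theorem gives A = I + B/2 − 1, so B = 2(A − I + 1) = 2(3059.5 − 3055 + 1) = 11.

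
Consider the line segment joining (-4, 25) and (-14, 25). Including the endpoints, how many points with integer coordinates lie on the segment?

The number of lattice points on a segment between lattice points is gcd(|Δx|,|Δy|) + 1 = gcd(10,0) + 1 = 10 + 1 = 11.

11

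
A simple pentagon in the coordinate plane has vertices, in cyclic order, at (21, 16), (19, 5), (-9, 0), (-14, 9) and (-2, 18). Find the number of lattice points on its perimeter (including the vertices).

Summing gcd(|Δx|,|Δy|) over the edges gives the boundary count: gcd(2,11) + gcd(28,5) + gcd(5,9) + gcd(12,9) + gcd(23,2) = 1+1+1+3+1 = 7.

7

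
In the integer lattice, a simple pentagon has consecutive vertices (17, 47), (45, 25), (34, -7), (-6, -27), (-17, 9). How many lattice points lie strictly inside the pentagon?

The shoelace formula gives twice the area as |(17·25 − 45·47) + (45·(-7) − 34·25) + (34·(-27) − (-6)·(-7)) + ((-6)·9 − (-17)·(-27)) + ((-17)·47 − 17·9)| = 5280, so the area is 2640.
Summing gcd(|Δx|,|Δy|) over the edges gives the boundary count: gcd(28,22) + gcd(11,32) + gcd(40,20) + gcd(11,36) + gcd(34,38) = 2+1+20+1+2 = 26.
By Pick's theorem A = I + B/2 − 1, so I = 2640 − 26/2 + 1 = 2628.

2628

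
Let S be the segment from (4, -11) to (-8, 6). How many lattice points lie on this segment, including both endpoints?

The number of lattice points on a segment between lattice points is gcd(|Δx|,|Δy|) + 1 = gcd(12,17) + 1 = 1 + 1 = 2.

2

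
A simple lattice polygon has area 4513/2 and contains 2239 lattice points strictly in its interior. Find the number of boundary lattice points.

Pick's theorem gives A = I + B/2 − 1, so B = 2(A − I + 1) = 2(4513/2 − 2239 + 1) = 37.

37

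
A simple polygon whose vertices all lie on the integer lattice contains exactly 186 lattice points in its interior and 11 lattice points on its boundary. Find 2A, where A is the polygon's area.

By Pick's theorem, A = I + B/2 − 1 = 186 + 11/2 − 1 = 381/2.
Hence 2A = 381.

381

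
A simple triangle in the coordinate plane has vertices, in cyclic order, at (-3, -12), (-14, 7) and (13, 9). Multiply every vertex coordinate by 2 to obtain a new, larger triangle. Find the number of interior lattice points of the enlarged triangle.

1068

Using the shoelace formula, 2A = |((-3)·7 − (-14)·(-12)) + ((-14)·9 − 13·7) + (13·(-12) − (-3)·9)| = 535, so the area is 267.5.
Along each edge there are gcd(|Δx|,|Δy|)+1 lattice points, so counting each shared vertex once the boundary has gcd(11,19) + gcd(27,2) + gcd(16,21) = 1+1+1 = 3.
Scaling by 2 multiplies the area by 2² = 4 (so the new area is 1070) and multiplies the boundary lattice-point count by 2, giving 6.
By Pick's theorem, the interior count of the dilated polygon is 1070 − 6/2 + 1 = 1068.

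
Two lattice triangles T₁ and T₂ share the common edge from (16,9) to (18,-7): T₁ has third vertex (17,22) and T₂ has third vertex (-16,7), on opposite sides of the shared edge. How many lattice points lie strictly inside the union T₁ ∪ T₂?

277

The union is the simple quadrilateral with vertices (16,9), (17,22), (18,-7), (-16,7) in order.
Using the shoelace formula, 2A = |(16·22 − 17·9) + (17·(-7) − 18·22) + (18·7 − (-16)·(-7)) + ((-16)·9 − 16·7)| = 558, so the area is 279.
Along each edge there are gcd(|Δx|,|Δy|)+1 lattice points, so counting each shared vertex once the boundary has gcd(1,13) + gcd(1,29) + gcd(34,14) + gcd(32,2) = 1+1+2+2 = 6.
By Pick's theorem I = A − B/2 + 1 = 279 − 6/2 + 1 = 277.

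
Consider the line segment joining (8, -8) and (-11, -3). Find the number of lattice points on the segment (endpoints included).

The number of lattice points on a segment between lattice points is gcd(|Δx|,|Δy|) + 1 = gcd(19,5) + 1 = 1 + 1 = 2.

2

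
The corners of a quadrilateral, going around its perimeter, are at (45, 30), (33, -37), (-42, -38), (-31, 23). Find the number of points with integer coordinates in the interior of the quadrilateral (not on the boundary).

By the shoelace formula, twice the signed area is |(45·(-37) − 33·30) + (33·(-38) − (-42)·(-37)) + ((-42)·23 − (-31)·(-38)) + ((-31)·30 − 45·23)| = 9572, so the area is 4786.
Summing gcd(|Δx|,|Δy|) over the edges gives the boundary count: gcd(12,67) + gcd(75,1) + gcd(11,61) + gcd(76,7) = 1+1+1+1 = 4.
By Pick's theorem A = I + B/2 − 1, so I = 4786 − 4/2 + 1 = 4785.

4785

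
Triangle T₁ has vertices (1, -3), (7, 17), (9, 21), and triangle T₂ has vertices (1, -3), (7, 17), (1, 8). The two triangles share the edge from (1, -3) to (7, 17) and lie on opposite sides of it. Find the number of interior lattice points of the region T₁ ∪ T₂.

30

The union is the simple quadrilateral with vertices (1, -3), (9, 21), (7, 17), (1, 8) in order.
The shoelace formula gives twice the area as |(1·21 − 9·(-3)) + (9·17 − 7·21) + (7·8 − 1·17) + (1·(-3) − 1·8)| = 82, so the area is 41.
Along each edge there are gcd(|Δx|,|Δy|)+1 lattice points, so counting each shared vertex once the boundary has gcd(8,24) + gcd(2,4) + gcd(6,9) + gcd(0,11) = 8+2+3+11 = 24.
By Pick's theorem I = A − B/2 + 1 = 41 − 24/2 + 1 = 30.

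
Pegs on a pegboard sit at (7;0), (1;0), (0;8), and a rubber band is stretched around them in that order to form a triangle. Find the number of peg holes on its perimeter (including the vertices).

8

The number of boundary lattice points is Σ gcd(|Δx|,|Δy|) = gcd(6,0) + gcd(1,8) + gcd(7,8) = 6+1+1 = 8.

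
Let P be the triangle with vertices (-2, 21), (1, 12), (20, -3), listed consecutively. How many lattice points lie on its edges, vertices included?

The number of boundary lattice points is Σ gcd(|Δx|,|Δy|) = gcd(3,9) + gcd(19,15) + gcd(22,24) = 3+1+2 = 6.

6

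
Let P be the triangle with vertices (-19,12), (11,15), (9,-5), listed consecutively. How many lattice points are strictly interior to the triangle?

The shoelace formula gives twice the area as |((-19)·15 − 11·12) + (11·(-5) − 9·15) + (9·12 − (-19)·(-5))| = 594, so the area is 297.
The number of boundary lattice points is Σ gcd(|Δx|,|Δy|) = gcd(30,3) + gcd(2,20) + gcd(28,17) = 3+2+1 = 6.
Pick's theorem gives I = A − B/2 + 1 = 297 − 6/2 + 1 = 295.

295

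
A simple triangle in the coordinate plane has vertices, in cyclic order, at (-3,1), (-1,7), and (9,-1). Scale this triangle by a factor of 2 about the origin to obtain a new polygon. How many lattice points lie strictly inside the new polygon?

147

By the shoelace formula, twice the signed area is |((-3)·7 − (-1)·1) + ((-1)·(-1) − 9·7) + (9·1 − (-3)·(-1))| = 76, so the area is 38.
Along each edge there are gcd(|Δx|,|Δy|)+1 lattice points, so counting each shared vertex once the boundary has gcd(2,6) + gcd(10,8) + gcd(12,2) = 2+2+2 = 6.
Scaling by 2 multiplies the area by 2² = 4 (so the new area is 152) and multiplies the boundary lattice-point count by 2, giving 12.
By Pick's theorem, the interior count of the dilated polygon is 152 − 12/2 + 1 = 147.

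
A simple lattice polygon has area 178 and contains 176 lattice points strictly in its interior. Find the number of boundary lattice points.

6

Pick's theorem gives A = I + B/2 − 1, so B = 2(A − I + 1) = 2(178 − 176 + 1) = 6.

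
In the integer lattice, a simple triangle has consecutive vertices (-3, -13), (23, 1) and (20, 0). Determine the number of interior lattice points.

7

The shoelace formula gives twice the area as |((-3)·1 − 23·(-13)) + (23·0 − 20·1) + (20·(-13) − (-3)·0)| = 16, so the area is 8.
Along each edge there are gcd(|Δx|,|Δy|)+1 lattice points, so counting each shared vertex once the boundary has gcd(26,14) + gcd(3,1) + gcd(23,13) = 2+1+1 = 4.
By Pick's theorem A = I + B/2 − 1, so I = 8 − 4/2 + 1 = 7.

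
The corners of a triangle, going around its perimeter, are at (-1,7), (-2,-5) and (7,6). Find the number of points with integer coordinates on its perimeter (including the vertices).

Summing gcd(|Δx|,|Δy|) over the edges gives the boundary count: gcd(1,12) + gcd(9,11) + gcd(8,1) = 1+1+1 = 3.

3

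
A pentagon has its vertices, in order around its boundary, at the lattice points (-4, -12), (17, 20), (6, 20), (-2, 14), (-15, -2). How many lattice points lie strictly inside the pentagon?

420

Using the shoelace formula, 2A = |[(-4)·20 − 17·(-12)] + [17·20 − 6·20] + [6·14 − (-2)·20] + [(-2)·(-2) − (-15)·14] + [(-15)·(-12) − (-4)·(-2)]| = 854, so the area is 427.
Along each edge there are gcd(|Δx|,|Δy|)+1 lattice points, so counting each shared vertex once the boundary has gcd(21,32) + gcd(11,0) + gcd(8,6) + gcd(13,16) + gcd(11,10) = 1+11+2+1+1 = 16.
By Pick's theorem A = I + B/2 − 1, so I = 427 − 16/2 + 1 = 420.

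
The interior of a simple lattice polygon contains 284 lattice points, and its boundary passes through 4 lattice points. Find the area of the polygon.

285

Pick's theorem states A = I + B/2 − 1, so A = 284 + 4/2 − 1 = 285.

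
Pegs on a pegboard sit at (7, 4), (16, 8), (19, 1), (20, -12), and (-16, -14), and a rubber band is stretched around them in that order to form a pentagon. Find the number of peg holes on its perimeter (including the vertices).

Summing gcd(|Δx|,|Δy|) over the edges gives the boundary count: gcd(9,4) + gcd(3,7) + gcd(1,13) + gcd(36,2) + gcd(23,18) = 1+1+1+2+1 = 6.

6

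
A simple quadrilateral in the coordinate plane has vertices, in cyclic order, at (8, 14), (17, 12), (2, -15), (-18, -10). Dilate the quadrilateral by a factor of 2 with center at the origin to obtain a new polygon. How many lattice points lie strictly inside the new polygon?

1756

The shoelace formula gives twice the area as |(8·12 − 17·14) + (17·(-15) − 2·12) + (2·(-10) − (-18)·(-15)) + ((-18)·14 − 8·(-10))| = 883, so the area is 883/2.
Summing gcd(|Δx|,|Δy|) over the edges gives the boundary count: gcd(9,2) + gcd(15,27) + gcd(20,5) + gcd(26,24) = 1+3+5+2 = 11.
Scaling by 2 multiplies the area by 2² = 4 (so the new area is 1766) and multiplies the boundary lattice-point count by 2, giving 22.
By Pick's theorem, the interior count of the dilated polygon is 1766 − 22/2 + 1 = 1756.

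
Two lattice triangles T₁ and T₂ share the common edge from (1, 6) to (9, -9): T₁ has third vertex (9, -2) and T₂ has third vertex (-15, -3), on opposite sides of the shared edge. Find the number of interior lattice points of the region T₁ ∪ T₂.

The union is the simple quadrilateral with vertices (1, 6), (9, -2), (9, -9), (-15, -3) in order.
The shoelace formula gives twice the area as |[1·(-2) − 9·6] + [9·(-9) − 9·(-2)] + [9·(-3) − (-15)·(-9)] + [(-15)·6 − 1·(-3)]| = 368, so the area is 184.
The number of boundary lattice points is Σ gcd(|Δx|,|Δy|) = gcd(8,8) + gcd(0,7) + gcd(24,6) + gcd(16,9) = 8+7+6+1 = 22.
By Pick's theorem I = A − B/2 + 1 = 184 − 22/2 + 1 = 174.

174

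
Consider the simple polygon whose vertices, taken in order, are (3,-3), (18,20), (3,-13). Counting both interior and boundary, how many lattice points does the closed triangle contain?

83

By the shoelace formula, twice the signed area is |[3·20 − 18·(-3)] + [18·(-13) − 3·20] + [3·(-3) − 3·(-13)]| = 150, so the area is 75.
Summing gcd(|Δx|,|Δy|) over the edges gives the boundary count: gcd(15,23) + gcd(15,33) + gcd(0,10) = 1+3+10 = 14.
Pick's theorem gives I = A − B/2 + 1 = 75 − 14/2 + 1 = 69, so the closed region contains I + B = 69 + 14 = 83 lattice points.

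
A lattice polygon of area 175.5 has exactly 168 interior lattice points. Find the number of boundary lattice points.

Pick's theorem gives A = I + B/2 − 1, so B = 2(A − I + 1) = 2(175.5 − 168 + 1) = 17.

17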